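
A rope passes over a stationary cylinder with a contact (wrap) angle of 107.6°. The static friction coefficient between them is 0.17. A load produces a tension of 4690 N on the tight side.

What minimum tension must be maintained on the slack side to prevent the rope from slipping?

Capstan equation at impending slip: T_tight/T_slack = e^{μβ}.
β = 107.6° = 1.878 rad; e^{μβ} = e^{0.17×1.878} = 1.376.
T_slack = T_tight / e^{μβ} = 4690 / 1.376 = 3410 N.

T_min ≈ 3410 N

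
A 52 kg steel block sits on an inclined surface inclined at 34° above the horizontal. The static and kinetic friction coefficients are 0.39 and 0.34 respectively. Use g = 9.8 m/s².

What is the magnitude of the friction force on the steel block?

The normal reaction is N = m g cos θ = 422.5 N.
Along the slope the weight component is m g sin θ = 285 N; friction must supply exactly this, acting up-slope.
Maximum static friction available: μ_s N = 0.39 × 422.5 = 164.8 N.
|285| exceeds 164.8 N, so the steel block slips down-slope; friction is kinetic, f = μ_k N = 0.34×422.5 = 144 N.

f ≈ 144 N (up the incline)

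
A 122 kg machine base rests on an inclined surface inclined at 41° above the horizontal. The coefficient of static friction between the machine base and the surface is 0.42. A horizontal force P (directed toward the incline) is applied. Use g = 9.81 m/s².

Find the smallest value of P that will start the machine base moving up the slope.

P ≈ 2430 N

At impending motion up the slope, friction acts down-slope at its limit: f = μ_s N.
Perpendicular to the incline: N = m g cos θ + P sin θ.
Along the incline: P cos θ = m g sin θ + μ_s N = m g sin θ + μ_s (m g cos θ + P sin θ).
Solving, P (cos θ − μ_s sin θ) = m g (sin θ + μ_s cos θ), so P = 122×9.81×(sin 41° + 0.42 cos 41°)/(cos 41° − 0.42 sin 41°) = 1200×0.973/0.4792 = 2430 N.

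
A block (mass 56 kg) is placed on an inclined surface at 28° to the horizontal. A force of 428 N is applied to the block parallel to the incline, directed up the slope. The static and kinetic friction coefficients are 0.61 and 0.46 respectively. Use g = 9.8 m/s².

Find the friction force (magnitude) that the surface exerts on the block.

f ≈ 170 N (down the incline)

Normal force: N = m g cos θ = 56 × 9.8 × cos 28° = 484.6 N.
For equilibrium along the incline the friction force must supply f = m g sin θ − P = 257.6 − 428 = -170.4 N (positive meaning up-slope).
Maximum static friction available: μ_s N = 0.61 × 484.6 = 295.6 N.
Since |-170.4| ≤ 295.6 N, no slip — friction simply equals what equilibrium demands.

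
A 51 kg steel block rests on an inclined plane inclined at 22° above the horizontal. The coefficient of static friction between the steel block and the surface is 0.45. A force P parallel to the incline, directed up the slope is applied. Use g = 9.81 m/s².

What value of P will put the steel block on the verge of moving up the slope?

P ≈ 396 N

At impending motion up the slope, friction acts down-slope at its limit: f = μ_s N.
P is parallel to the surface, so N = m g cos θ = 464 N.
Along the incline: P = m g sin θ + μ_s N = 187 + 0.45×464 = 396 N.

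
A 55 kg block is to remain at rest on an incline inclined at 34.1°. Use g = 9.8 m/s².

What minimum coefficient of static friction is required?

At the slip threshold m g sin θ = μ_s m g cos θ, so μ_s,min = tan θ.
μ_s,min = tan 34.1° = 0.677.

μ_s,min ≈ 0.677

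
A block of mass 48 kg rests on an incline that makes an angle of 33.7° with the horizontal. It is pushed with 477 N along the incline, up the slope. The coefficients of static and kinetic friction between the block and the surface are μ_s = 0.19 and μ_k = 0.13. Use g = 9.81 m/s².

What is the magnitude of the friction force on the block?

Normal force: N = m g cos θ = 48 × 9.81 × cos 33.7° = 391.8 N.
For equilibrium along the incline the friction force must supply f = m g sin θ − P = 261.3 − 477 = -215.7 N (positive meaning up-slope).
The static-friction ceiling is μ_s N = 0.19 × 391.8 = 74.43 N.
Since |-215.7| > 74.43 N, static friction cannot hold it; the block slides up the incline and kinetic friction applies: f = μ_k N = 0.13 × 391.8 = 50.9 N.

f ≈ 50.9 N (down the incline)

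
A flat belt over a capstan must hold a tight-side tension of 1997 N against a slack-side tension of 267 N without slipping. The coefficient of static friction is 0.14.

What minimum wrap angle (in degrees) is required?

β_min ≈ 823°

T₂/T₁ = e^{μβ} → β = ln(T₂/T₁)/μ.
β = ln(1997/267)/0.14 = 2.012/0.14 = 14.37 rad.
In degrees: β = 14.37 × 180/π = 823°.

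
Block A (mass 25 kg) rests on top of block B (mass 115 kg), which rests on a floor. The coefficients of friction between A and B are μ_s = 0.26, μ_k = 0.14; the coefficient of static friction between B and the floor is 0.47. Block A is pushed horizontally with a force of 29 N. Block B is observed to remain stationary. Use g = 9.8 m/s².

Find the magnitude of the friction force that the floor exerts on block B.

f ≈ 29 N

Between the blocks, N₁ = m_A g = 245 N.
So the A–B interface can sustain at most μ_s N₁ = 63.7 N of static friction.
Since P = 29 N ≤ 63.7 N, A does not slip on B; friction on A equals P = 29 N.
By Newton's third law B feels 29 N forward from A. With B stationary, the floor's static friction on B balances it: f₂ = 29 N (well within μ_s(m_A+m_B)g = 644.8 N).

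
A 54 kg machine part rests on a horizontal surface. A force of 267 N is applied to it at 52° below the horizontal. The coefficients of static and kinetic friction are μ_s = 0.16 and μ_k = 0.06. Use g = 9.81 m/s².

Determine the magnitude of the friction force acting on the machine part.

f ≈ 44.4 N

N = m g + P sin α = 529.7 + 267×sin 52° = 740.1 N.
Horizontally, friction must balance P cos α = 164.4 N.
The static-friction limit is μ_s N = 118.4 N.
164.4 > 118.4 N → the machine part slides; f = μ_k N = 0.06×740.1 = 44.4 N.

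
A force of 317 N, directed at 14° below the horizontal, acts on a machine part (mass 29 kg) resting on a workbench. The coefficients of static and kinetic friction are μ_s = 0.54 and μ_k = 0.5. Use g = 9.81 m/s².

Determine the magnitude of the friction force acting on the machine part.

f ≈ 181 N

Vertical equilibrium gives N = m g + P sin α = 361.2 N.
For equilibrium, f = P cos α = 317×cos 14° = 307.6 N.
The static-friction limit is μ_s N = 195 N.
307.6 > 195 N → the machine part slides; f = μ_k N = 0.5×361.2 = 181 N.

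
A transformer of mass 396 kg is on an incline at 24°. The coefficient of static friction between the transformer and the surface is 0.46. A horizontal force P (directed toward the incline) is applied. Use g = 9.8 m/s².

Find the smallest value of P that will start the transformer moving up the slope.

P ≈ 4420 N

At impending motion up the slope, friction acts down-slope at its limit: f = μ_s N.
Perpendicular to the incline: N = m g cos θ + P sin θ.
Along the incline: P cos θ = m g sin θ + μ_s N = m g sin θ + μ_s (m g cos θ + P sin θ).
Solving, P (cos θ − μ_s sin θ) = m g (sin θ + μ_s cos θ), so P = 396×9.8×(sin 24° + 0.46 cos 24°)/(cos 24° − 0.46 sin 24°) = 3880×0.827/0.7264 = 4420 N.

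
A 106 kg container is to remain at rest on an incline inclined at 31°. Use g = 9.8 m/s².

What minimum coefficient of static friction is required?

At the slip threshold m g sin θ = μ_s m g cos θ, so μ_s,min = tan θ.
μ_s,min = tan 31° = 0.601.

μ_s,min ≈ 0.601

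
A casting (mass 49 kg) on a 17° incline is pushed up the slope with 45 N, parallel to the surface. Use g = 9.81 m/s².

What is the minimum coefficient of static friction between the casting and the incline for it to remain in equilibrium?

N = m g cos θ = 459.7 N.
Friction must make up the shortfall along the incline: f = m g sin θ − P = 140.5 − 45 = 95.54 N.
At the threshold f = μ_s N, so μ_s,min = 95.54/459.7 = 0.208.

μ_s,min ≈ 0.208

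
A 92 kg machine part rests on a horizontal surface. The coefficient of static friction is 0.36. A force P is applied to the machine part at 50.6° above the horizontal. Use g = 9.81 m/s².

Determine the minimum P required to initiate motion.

P ≈ 356 N

N = m g − P sin α (the pull lifts the machine part).
At impending slip, P cos α = μ_s N = μ_s (m g − P sin α).
Solving: P (cos α + μ_s sin α) = μ_s m g → P = 0.36×903/(cos 50.6° + 0.36 sin 50.6°) = 325/0.9129 = 356 N.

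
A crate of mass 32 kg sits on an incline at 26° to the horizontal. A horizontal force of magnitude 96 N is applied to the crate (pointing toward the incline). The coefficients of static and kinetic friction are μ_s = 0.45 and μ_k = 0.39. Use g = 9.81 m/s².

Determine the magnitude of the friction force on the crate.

Normal direction: N = m g cos θ + P sin θ = 324.2 N.
Along the incline, the net driving force (taking up-slope positive) is P cos θ − m g sin θ = 86.28 − 137.6 = -51.33 N, so equilibrium requires friction f = 51.33 N (up-slope).
Maximum static friction: μ_s N = 0.45 × 324.2 = 145.9 N.
|f_req| = 51.33 ≤ 145.9 N → the crate is in equilibrium; friction equals the required value.

f ≈ 51.3 N (up the incline)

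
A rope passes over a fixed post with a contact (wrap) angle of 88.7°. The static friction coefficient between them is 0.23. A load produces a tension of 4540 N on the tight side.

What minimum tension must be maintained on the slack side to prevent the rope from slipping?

T_min ≈ 3180 N

Capstan equation at impending slip: T_tight/T_slack = e^{μβ}.
β = 88.7° = 1.548 rad; e^{μβ} = e^{0.23×1.548} = 1.428.
T_slack = T_tight / e^{μβ} = 4540 / 1.428 = 3180 N.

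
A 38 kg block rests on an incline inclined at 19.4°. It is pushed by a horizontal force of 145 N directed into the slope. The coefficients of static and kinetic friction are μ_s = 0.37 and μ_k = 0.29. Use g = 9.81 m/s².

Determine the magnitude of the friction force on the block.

f ≈ 12.9 N (down the incline)

Resolve perpendicular to the incline: N = m g cos θ + P sin θ = 38×9.81×cos 19.4° + 145×sin 19.4° = 399.8 N.
Along the incline, the net driving force (taking up-slope positive) is P cos θ − m g sin θ = 136.8 − 123.8 = 12.94 N, so equilibrium requires friction f = -12.94 N (down-slope).
The limit of static friction is μ_s N = 147.9 N.
Since 12.94 N is within the 147.9 N limit, the block stays put and friction is exactly 12.9 N.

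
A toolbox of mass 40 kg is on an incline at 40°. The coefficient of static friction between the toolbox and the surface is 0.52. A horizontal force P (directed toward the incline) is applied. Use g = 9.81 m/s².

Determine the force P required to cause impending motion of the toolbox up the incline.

At impending motion up the slope, friction acts down-slope at its limit: f = μ_s N.
Perpendicular to the incline: N = m g cos θ + P sin θ.
Along the incline: P cos θ = m g sin θ + μ_s N = m g sin θ + μ_s (m g cos θ + P sin θ).
Solving, P (cos θ − μ_s sin θ) = m g (sin θ + μ_s cos θ), so P = 40×9.81×(sin 40° + 0.52 cos 40°)/(cos 40° − 0.52 sin 40°) = 392×1.041/0.4318 = 946 N.

P ≈ 946 N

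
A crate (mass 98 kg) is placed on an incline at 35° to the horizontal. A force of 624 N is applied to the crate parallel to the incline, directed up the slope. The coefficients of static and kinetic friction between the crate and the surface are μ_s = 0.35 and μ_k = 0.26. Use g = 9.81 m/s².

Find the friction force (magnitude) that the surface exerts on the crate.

Perpendicular to the surface, N = m g cos θ = 98·9.81·cos 35° = 787.5 N.
The friction needed for equilibrium is m g sin θ − P = 551.4 − 624 = -72.58 N, measured positive up-slope.
Maximum static friction available: μ_s N = 0.35 × 787.5 = 275.6 N.
Since |-72.58| ≤ 275.6 N, static friction is sufficient; f equals the required value, not μ_s N.

f ≈ 72.6 N (down the incline)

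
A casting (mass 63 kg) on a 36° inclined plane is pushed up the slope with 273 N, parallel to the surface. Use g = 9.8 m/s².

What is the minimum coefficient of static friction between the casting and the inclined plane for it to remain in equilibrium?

μ_s,min ≈ 0.18

N = m g cos θ = 499.5 N.
Friction must make up the shortfall along the incline: f = m g sin θ − P = 362.9 − 273 = 89.9 N.
At the threshold f = μ_s N, so μ_s,min = 89.9/499.5 = 0.18.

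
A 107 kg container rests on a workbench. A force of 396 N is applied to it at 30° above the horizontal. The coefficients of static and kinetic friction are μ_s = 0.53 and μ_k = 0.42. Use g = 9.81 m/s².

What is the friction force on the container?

f ≈ 343 N

The vertical component of P reduces the normal force: N = m g − P sin α = 1050 − 198 = 851.7 N.
The horizontal driving force is P cos α = 342.9 N, so equilibrium needs friction f = 342.9 N.
The static-friction limit is μ_s N = 451.4 N.
342.9 ≤ 451.4 N → static; friction equals the required 343 N.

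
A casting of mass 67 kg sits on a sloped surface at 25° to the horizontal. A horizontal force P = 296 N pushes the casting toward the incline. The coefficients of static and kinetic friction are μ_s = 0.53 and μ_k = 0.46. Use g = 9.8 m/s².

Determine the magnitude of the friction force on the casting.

f ≈ 9.22 N (up the incline)

The horizontal push has a component P sin θ into the surface, so N = m g cos θ + P sin θ = 595.1 + 125.1 = 720.2 N.
Parallel to the incline: P cos θ − m g sin θ = 268.3 − 277.5 = -9.224 N; the friction needed to balance this is 9.224 N acting up the slope.
Maximum static friction: μ_s N = 0.53 × 720.2 = 381.7 N.
|f_req| = 9.224 ≤ 381.7 N → the casting is in equilibrium; friction equals the required value.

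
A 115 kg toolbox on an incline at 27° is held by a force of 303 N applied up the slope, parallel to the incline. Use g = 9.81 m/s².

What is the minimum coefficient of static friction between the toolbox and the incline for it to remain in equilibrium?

N = m g cos θ = 1005 N.
Friction must make up the shortfall along the incline: f = m g sin θ − P = 512.2 − 303 = 209.2 N.
At the threshold f = μ_s N, so μ_s,min = 209.2/1005 = 0.208.

μ_s,min ≈ 0.208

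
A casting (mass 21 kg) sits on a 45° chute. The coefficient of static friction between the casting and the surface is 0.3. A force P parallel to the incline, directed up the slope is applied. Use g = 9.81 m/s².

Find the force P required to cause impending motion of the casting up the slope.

At impending motion up the slope, friction acts down-slope at its limit: f = μ_s N.
P is parallel to the surface, so N = m g cos θ = 146 N.
Along the incline: P = m g sin θ + μ_s N = 146 + 0.3×146 = 189 N.

P ≈ 189 N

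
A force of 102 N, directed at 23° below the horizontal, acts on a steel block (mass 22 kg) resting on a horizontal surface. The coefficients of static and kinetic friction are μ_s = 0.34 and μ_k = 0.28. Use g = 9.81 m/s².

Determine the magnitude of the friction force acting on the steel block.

f ≈ 71.6 N

The vertical component of P adds to the normal force: N = m g + P sin α = 215.8 + 39.85 = 255.7 N.
Horizontally, friction must balance P cos α = 93.89 N.
The static-friction limit is μ_s N = 86.93 N.
The required friction exceeds μ_s N, so the steel block moves and f = μ_k N = 71.6 N.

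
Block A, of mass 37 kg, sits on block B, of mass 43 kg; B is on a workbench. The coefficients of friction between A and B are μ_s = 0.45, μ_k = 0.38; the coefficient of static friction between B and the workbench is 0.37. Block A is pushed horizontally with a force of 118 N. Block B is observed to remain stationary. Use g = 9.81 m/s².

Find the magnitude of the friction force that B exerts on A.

The normal force B exerts on A is simply A's weight, N₁ = 363 N.
So the A–B interface can sustain at most μ_s N₁ = 163.3 N of static friction.
P = 118 N is within that limit, so A and B move together (both at rest); the A–B friction is simply f₁ = P = 118 N.
By Newton's third law B feels 118 N forward from A. With B stationary, the floor's static friction on B balances it: f₂ = 118 N (well within μ_s(m_A+m_B)g = 290.4 N).

f ≈ 118 N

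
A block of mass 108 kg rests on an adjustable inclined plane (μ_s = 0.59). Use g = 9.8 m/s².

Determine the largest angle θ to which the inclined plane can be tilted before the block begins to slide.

At the slip threshold, m g sin θ = μ_s · m g cos θ, so tan θ = μ_s.
θ_max = arctan(0.59) = 30.5°.

θ_max ≈ 30.5°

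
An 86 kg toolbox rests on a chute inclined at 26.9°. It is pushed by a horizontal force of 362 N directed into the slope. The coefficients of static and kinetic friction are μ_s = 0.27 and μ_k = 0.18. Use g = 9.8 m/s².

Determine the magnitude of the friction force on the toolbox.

Normal direction: N = m g cos θ + P sin θ = 915.4 N.
Along the incline, the net driving force (taking up-slope positive) is P cos θ − m g sin θ = 322.8 − 381.3 = -58.48 N, so equilibrium requires friction f = 58.48 N (up-slope).
Maximum static friction: μ_s N = 0.27 × 915.4 = 247.2 N.
|f_req| = 58.48 ≤ 247.2 N → the toolbox is in equilibrium; friction equals the required value.

f ≈ 58.5 N (up the incline)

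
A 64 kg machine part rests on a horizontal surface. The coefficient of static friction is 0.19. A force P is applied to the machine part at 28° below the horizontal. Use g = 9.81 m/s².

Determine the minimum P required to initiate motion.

N = m g + P sin α (the push presses the machine part into the horizontal surface).
At impending slip, P cos α = μ_s N = μ_s (m g + P sin α).
Solving: P (cos α − μ_s sin α) = μ_s m g → P = 0.19×628/(cos 28° − 0.19 sin 28°) = 119/0.7937 = 150 N.

P ≈ 150 N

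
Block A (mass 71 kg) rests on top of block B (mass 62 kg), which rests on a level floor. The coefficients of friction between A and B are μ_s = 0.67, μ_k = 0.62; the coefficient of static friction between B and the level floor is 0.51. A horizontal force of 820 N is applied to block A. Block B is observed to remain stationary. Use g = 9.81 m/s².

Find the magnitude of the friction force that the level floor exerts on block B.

The normal force B exerts on A is simply A's weight, N₁ = 696.5 N.
So the A–B interface can sustain at most μ_s N₁ = 466.7 N of static friction.
P = 820 N exceeds that limit, so A slips over B and the interface friction becomes kinetic: f₁ = μ_k N₁ = 0.62×696.5 = 432 N.
By Newton's third law B feels 432 N forward from A. With B stationary, the floor's static friction on B balances it: f₂ = 432 N (well within μ_s(m_A+m_B)g = 665.4 N).

f ≈ 432 N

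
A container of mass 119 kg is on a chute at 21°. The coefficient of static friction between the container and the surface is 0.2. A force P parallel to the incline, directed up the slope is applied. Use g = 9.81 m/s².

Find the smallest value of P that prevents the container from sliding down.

The container tends to slide down (tan θ > μ_s), so at the point of impending slip friction acts up-slope at its limit: f = μ_s N.
P is parallel to the surface, so N = m g cos θ = 1090 N.
Along the incline: P + μ_s N = m g sin θ, so P = 418 − 0.2×1090 = 200 N.

P_min ≈ 200 N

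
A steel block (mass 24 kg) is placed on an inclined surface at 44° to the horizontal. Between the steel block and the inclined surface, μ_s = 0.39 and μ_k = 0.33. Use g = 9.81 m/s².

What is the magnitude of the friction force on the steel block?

f ≈ 55.9 N (up the incline)

Normal force: N = m g cos θ = 24 × 9.81 × cos 44° = 169.4 N.
For equilibrium along the incline, friction must balance the weight component: f = m g sin θ = 163.6 N up the slope.
Static friction can supply at most μ_s N = 66.05 N.
|163.6| exceeds 66.05 N, so the steel block slips down-slope; friction is kinetic, f = μ_k N = 0.33×169.4 = 55.9 N.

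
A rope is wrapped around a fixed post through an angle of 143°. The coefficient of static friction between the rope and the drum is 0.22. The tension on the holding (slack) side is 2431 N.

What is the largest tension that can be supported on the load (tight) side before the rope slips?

At impending slip the capstan equation gives T₂/T₁ = e^{μβ} with β in radians.
β = 143° × π/180 = 2.496 rad.
e^{μβ} = e^{0.22×2.496} = 1.732.
T₂ = T₁ · e^{μβ} = 2431 × 1.732 = 4210 N.

T_max ≈ 4210 N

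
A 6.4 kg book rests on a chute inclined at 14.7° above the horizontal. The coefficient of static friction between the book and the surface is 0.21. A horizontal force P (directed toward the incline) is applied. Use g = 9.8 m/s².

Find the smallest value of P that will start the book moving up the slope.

P ≈ 31.4 N

At impending motion up the slope, friction acts down-slope at its limit: f = μ_s N.
Perpendicular to the incline: N = m g cos θ + P sin θ.
Along the incline: P cos θ = m g sin θ + μ_s N = m g sin θ + μ_s (m g cos θ + P sin θ).
Solving, P (cos θ − μ_s sin θ) = m g (sin θ + μ_s cos θ), so P = 6.4×9.8×(sin 14.7° + 0.21 cos 14.7°)/(cos 14.7° − 0.21 sin 14.7°) = 62.7×0.4569/0.914 = 31.4 N.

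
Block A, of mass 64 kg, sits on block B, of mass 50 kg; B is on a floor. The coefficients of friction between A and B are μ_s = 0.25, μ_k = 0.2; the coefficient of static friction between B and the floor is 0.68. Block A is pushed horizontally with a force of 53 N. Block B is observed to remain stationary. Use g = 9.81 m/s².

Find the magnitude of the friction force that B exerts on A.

f ≈ 53 N

Normal force at the A–B interface: N₁ = m_A g = 627.8 N.
Maximum static friction on A from B: μ_s N₁ = 0.25×627.8 = 157 N.
P = 53 N is within that limit, so A and B move together (both at rest); the A–B friction is simply f₁ = P = 53 N.
B experiences an equal 53 N forward from A (third law). B is in equilibrium, so the floor supplies f₂ = 53 N of static friction (limit μ_s(m_A+m_B)g = 760.5 N, not exceeded).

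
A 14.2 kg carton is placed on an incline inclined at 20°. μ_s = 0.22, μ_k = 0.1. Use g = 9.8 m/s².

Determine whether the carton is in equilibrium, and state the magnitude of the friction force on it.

f ≈ 13.1 N

N = m g cos θ = 131 N.
Down-slope weight component: m g sin θ = 47.6 N.
μ_s N = 28.8 N.
47.6 > 28.8 N, so it slides; kinetic friction f = μ_k N = 0.1×131 = 13.1 N.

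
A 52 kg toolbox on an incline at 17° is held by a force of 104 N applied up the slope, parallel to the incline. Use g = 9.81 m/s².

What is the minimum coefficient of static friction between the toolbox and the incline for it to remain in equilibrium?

N = m g cos θ = 487.8 N.
Friction must make up the shortfall along the incline: f = m g sin θ − P = 149.1 − 104 = 45.14 N.
At the threshold f = μ_s N, so μ_s,min = 45.14/487.8 = 0.0925.

μ_s,min ≈ 0.0925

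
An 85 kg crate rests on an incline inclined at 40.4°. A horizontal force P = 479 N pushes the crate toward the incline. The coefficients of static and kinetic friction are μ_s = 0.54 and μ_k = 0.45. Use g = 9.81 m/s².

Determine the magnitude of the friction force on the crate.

f ≈ 176 N (up the incline)

Normal direction: N = m g cos θ + P sin θ = 945.5 N.
Parallel to the incline: P cos θ − m g sin θ = 364.8 − 540.4 = -175.7 N; the friction needed to balance this is 175.7 N acting up the slope.
The limit of static friction is μ_s N = 510.5 N.
|f_req| = 175.7 ≤ 510.5 N → the crate is in equilibrium; friction equals the required value.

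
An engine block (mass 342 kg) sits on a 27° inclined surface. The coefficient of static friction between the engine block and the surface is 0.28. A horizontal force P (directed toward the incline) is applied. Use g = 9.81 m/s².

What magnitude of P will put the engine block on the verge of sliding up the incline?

At impending motion up the slope, friction acts down-slope at its limit: f = μ_s N.
Perpendicular to the incline: N = m g cos θ + P sin θ.
Along the incline: P cos θ = m g sin θ + μ_s N = m g sin θ + μ_s (m g cos θ + P sin θ).
Solving, P (cos θ − μ_s sin θ) = m g (sin θ + μ_s cos θ), so P = 342×9.81×(sin 27° + 0.28 cos 27°)/(cos 27° − 0.28 sin 27°) = 3360×0.7035/0.7639 = 3090 N.

P ≈ 3090 N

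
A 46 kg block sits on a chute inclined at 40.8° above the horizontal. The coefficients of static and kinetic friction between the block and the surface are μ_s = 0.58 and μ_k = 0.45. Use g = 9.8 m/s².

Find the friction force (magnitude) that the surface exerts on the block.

Normal force: N = m g cos θ = 46 × 9.8 × cos 40.8° = 341.3 N.
For equilibrium along the incline, friction must balance the weight component: f = m g sin θ = 294.6 N up the slope.
Maximum static friction available: μ_s N = 0.58 × 341.3 = 197.9 N.
|294.6| exceeds 197.9 N, so the block slips down-slope; friction is kinetic, f = μ_k N = 0.45×341.3 = 154 N.

f ≈ 154 N (up the incline)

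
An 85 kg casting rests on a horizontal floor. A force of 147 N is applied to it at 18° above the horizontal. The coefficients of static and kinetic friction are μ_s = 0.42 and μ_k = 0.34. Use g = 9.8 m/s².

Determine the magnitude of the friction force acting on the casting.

Vertical equilibrium gives N = m g − P sin α = 787.6 N.
For equilibrium, f = P cos α = 147×cos 18° = 139.8 N.
μ_s N = 0.42 × 787.6 = 330.8 N.
139.8 ≤ 330.8 N → static; friction equals the required 140 N.

f ≈ 140 N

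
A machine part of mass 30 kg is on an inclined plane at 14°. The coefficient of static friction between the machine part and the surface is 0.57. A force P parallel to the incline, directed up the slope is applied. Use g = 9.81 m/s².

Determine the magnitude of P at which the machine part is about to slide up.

At impending motion up the slope, friction acts down-slope at its limit: f = μ_s N.
P is parallel to the surface, so N = m g cos θ = 286 N.
Along the incline: P = m g sin θ + μ_s N = 71.2 + 0.57×286 = 234 N.

P ≈ 234 N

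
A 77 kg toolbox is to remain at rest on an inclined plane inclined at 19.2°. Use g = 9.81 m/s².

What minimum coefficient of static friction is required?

μ_s,min ≈ 0.348

At the slip threshold m g sin θ = μ_s m g cos θ, so μ_s,min = tan θ.
μ_s,min = tan 19.2° = 0.348.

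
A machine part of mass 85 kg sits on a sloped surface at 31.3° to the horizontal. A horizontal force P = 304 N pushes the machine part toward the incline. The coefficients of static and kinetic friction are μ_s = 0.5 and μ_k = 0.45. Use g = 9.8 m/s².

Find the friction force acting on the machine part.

f ≈ 173 N (up the incline)

The horizontal push has a component P sin θ into the surface, so N = m g cos θ + P sin θ = 711.8 + 157.9 = 869.7 N.
Along the incline, the net driving force (taking up-slope positive) is P cos θ − m g sin θ = 259.8 − 432.8 = -173 N, so equilibrium requires friction f = 173 N (up-slope).
The limit of static friction is μ_s N = 434.8 N.
|f_req| = 173 ≤ 434.8 N → the machine part is in equilibrium; friction equals the required value.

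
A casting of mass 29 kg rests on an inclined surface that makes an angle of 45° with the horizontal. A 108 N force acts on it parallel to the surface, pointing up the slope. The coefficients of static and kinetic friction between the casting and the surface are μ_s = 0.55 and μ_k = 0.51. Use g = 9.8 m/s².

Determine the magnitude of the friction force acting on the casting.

f ≈ 93 N (up the incline)

Normal force: N = m g cos θ = 29 × 9.8 × cos 45° = 201 N.
For equilibrium along the incline the friction force must supply f = m g sin θ − P = 201 − 108 = 92.96 N (positive meaning up-slope).
The static-friction ceiling is μ_s N = 0.55 × 201 = 110.5 N.
Since |92.96| ≤ 110.5 N, the casting remains in static equilibrium and friction takes exactly the required value.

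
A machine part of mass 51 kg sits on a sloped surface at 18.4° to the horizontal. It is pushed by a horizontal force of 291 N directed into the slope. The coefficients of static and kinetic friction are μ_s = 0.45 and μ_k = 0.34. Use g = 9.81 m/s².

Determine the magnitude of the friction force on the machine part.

f ≈ 118 N (down the incline)

Normal direction: N = m g cos θ + P sin θ = 566.6 N.
Along the incline, the net driving force (taking up-slope positive) is P cos θ − m g sin θ = 276.1 − 157.9 = 118.2 N, so equilibrium requires friction f = -118.2 N (down-slope).
The limit of static friction is μ_s N = 255 N.
|f_req| = 118.2 ≤ 255 N → the machine part is in equilibrium; friction equals the required value.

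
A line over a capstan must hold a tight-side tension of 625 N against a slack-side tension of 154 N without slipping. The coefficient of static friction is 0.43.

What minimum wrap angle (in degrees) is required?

T₂/T₁ = e^{μβ} → β = ln(T₂/T₁)/μ.
β = ln(625/154)/0.43 = 1.401/0.43 = 3.258 rad.
In degrees: β = 3.258 × 180/π = 187°.

β_min ≈ 187°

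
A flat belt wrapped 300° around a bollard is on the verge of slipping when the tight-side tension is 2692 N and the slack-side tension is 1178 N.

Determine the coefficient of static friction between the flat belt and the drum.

μ ≈ 0.158

T₂/T₁ = e^{μβ} → μ = ln(T₂/T₁)/β.
β = 300° = 5.236 rad.
μ = ln(2692/1178)/5.236 = ln(2.285)/5.236 = 0.158.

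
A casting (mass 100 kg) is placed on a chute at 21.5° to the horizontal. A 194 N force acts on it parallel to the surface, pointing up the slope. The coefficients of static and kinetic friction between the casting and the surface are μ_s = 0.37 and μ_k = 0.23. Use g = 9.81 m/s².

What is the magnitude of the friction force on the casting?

The normal reaction is N = m g cos θ = 912.7 N.
The friction needed for equilibrium is m g sin θ − P = 359.5 − 194 = 165.5 N, measured positive up-slope.
Static friction can supply at most μ_s N = 337.7 N.
Since |165.5| ≤ 337.7 N, the casting remains in static equilibrium and friction takes exactly the required value.

f ≈ 166 N (up the incline)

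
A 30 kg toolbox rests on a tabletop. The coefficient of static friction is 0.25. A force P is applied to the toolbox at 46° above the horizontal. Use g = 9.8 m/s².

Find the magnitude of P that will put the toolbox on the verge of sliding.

N = m g − P sin α (the pull lifts the toolbox).
At impending slip, P cos α = μ_s N = μ_s (m g − P sin α).
Solving: P (cos α + μ_s sin α) = μ_s m g → P = 0.25×294/(cos 46° + 0.25 sin 46°) = 73.5/0.8745 = 84 N.

P ≈ 84 N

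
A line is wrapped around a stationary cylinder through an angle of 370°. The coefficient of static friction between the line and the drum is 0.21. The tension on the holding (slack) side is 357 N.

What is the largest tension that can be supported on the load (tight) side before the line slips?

T_max ≈ 1390 N

At impending slip the capstan equation gives T₂/T₁ = e^{μβ} with β in radians.
β = 370° × π/180 = 6.458 rad.
e^{μβ} = e^{0.21×6.458} = 3.881.
T₂ = T₁ · e^{μβ} = 357 × 3.881 = 1390 N.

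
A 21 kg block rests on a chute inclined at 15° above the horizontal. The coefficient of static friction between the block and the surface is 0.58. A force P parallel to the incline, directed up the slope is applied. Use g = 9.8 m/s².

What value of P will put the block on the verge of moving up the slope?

P ≈ 169 N

At impending motion up the slope, friction acts down-slope at its limit: f = μ_s N.
P is parallel to the surface, so N = m g cos θ = 199 N.
Along the incline: P = m g sin θ + μ_s N = 53.3 + 0.58×199 = 169 N.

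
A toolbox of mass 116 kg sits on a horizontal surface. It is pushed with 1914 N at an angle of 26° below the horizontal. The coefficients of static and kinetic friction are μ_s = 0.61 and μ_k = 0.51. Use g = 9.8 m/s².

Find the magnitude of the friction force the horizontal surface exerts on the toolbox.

f ≈ 1010 N

N = m g + P sin α = 1137 + 1914×sin 26° = 1976 N.
Horizontally, friction must balance P cos α = 1720 N.
μ_s N = 0.61 × 1976 = 1205 N.
1720 > 1205 N → the toolbox slides; f = μ_k N = 0.51×1976 = 1010 N.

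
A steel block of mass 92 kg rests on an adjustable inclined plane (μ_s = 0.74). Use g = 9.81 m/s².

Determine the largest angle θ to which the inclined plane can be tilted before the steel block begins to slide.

θ_max ≈ 36.5°

At the slip threshold, m g sin θ = μ_s · m g cos θ, so tan θ = μ_s.
θ_max = arctan(0.74) = 36.5°.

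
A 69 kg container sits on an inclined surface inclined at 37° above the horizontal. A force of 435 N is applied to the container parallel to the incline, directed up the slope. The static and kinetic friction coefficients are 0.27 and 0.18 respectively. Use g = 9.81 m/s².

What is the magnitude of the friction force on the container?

f ≈ 27.6 N (down the incline)

Normal force: N = m g cos θ = 69 × 9.81 × cos 37° = 540.6 N.
For equilibrium along the incline the friction force must supply f = m g sin θ − P = 407.4 − 435 = -27.64 N (positive meaning up-slope).
Maximum static friction available: μ_s N = 0.27 × 540.6 = 146 N.
Since |-27.64| ≤ 146 N, static friction is sufficient; f equals the required value, not μ_s N.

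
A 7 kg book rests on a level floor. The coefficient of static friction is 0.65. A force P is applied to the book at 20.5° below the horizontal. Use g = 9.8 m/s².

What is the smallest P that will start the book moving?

P ≈ 62.9 N

N = m g + P sin α (the push presses the book into the level floor).
At impending slip, P cos α = μ_s N = μ_s (m g + P sin α).
Solving: P (cos α − μ_s sin α) = μ_s m g → P = 0.65×68.6/(cos 20.5° − 0.65 sin 20.5°) = 44.6/0.709 = 62.9 N.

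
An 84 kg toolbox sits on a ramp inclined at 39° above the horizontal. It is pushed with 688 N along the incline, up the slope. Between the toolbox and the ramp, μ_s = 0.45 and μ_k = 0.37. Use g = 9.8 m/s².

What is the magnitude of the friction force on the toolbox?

f ≈ 170 N (down the incline)

Normal force: N = m g cos θ = 84 × 9.8 × cos 39° = 639.7 N.
For equilibrium along the incline the friction force must supply f = m g sin θ − P = 518.1 − 688 = -169.9 N (positive meaning up-slope).
Static friction can supply at most μ_s N = 287.9 N.
Since |-169.9| ≤ 287.9 N, no slip — friction simply equals what equilibrium demands.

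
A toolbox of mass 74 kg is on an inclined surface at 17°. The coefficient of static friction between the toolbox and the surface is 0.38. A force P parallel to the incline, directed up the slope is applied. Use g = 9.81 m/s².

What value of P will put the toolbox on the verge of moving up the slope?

At impending motion up the slope, friction acts down-slope at its limit: f = μ_s N.
P is parallel to the surface, so N = m g cos θ = 694 N.
Along the incline: P = m g sin θ + μ_s N = 212 + 0.38×694 = 476 N.

P ≈ 476 N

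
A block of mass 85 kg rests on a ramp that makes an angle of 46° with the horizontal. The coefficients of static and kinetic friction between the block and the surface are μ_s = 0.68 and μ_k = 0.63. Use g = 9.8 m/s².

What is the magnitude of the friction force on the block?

f ≈ 365 N (up the incline)

The normal reaction is N = m g cos θ = 578.7 N.
Along the slope the weight component is m g sin θ = 599.2 N; friction must supply exactly this, acting up-slope.
The static-friction ceiling is μ_s N = 0.68 × 578.7 = 393.5 N.
Since |599.2| > 393.5 N, static friction cannot hold it; the block slides down the incline and kinetic friction applies: f = μ_k N = 0.63 × 578.7 = 365 N.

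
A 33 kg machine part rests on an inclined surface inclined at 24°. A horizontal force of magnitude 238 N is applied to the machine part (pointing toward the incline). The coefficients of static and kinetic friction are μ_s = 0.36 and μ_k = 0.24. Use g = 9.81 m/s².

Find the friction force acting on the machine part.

The horizontal push has a component P sin θ into the surface, so N = m g cos θ + P sin θ = 295.7 + 96.8 = 392.5 N.
Parallel to the incline: P cos θ − m g sin θ = 217.4 − 131.7 = 85.75 N; the friction needed to balance this is 85.75 N acting down the slope.
Maximum static friction: μ_s N = 0.36 × 392.5 = 141.3 N.
Since 85.75 N is within the 141.3 N limit, the machine part stays put and friction is exactly 85.8 N.

f ≈ 85.8 N (down the incline)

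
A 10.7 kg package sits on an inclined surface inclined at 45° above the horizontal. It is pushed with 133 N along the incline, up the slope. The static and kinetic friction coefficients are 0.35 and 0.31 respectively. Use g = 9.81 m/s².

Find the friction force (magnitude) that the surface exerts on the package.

f ≈ 23 N (down the incline)

Perpendicular to the surface, N = m g cos θ = 10.7·9.81·cos 45° = 74.22 N.
The friction needed for equilibrium is m g sin θ − P = 74.22 − 133 = -58.78 N, measured positive up-slope.
Static friction can supply at most μ_s N = 25.98 N.
|-58.78| exceeds 25.98 N, so the package slips up-slope; friction is kinetic, f = μ_k N = 0.31×74.22 = 23 N.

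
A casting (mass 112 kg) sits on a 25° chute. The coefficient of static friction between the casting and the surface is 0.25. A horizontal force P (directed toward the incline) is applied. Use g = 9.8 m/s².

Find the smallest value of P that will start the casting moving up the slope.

P ≈ 890 N

At impending motion up the slope, friction acts down-slope at its limit: f = μ_s N.
Perpendicular to the incline: N = m g cos θ + P sin θ.
Along the incline: P cos θ = m g sin θ + μ_s N = m g sin θ + μ_s (m g cos θ + P sin θ).
Solving, P (cos θ − μ_s sin θ) = m g (sin θ + μ_s cos θ), so P = 112×9.8×(sin 25° + 0.25 cos 25°)/(cos 25° − 0.25 sin 25°) = 1100×0.6492/0.8007 = 890 N.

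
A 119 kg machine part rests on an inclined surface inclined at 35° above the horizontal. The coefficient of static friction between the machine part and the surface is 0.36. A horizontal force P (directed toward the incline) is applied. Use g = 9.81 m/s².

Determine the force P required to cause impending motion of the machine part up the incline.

P ≈ 1650 N

At impending motion up the slope, friction acts down-slope at its limit: f = μ_s N.
Perpendicular to the incline: N = m g cos θ + P sin θ.
Along the incline: P cos θ = m g sin θ + μ_s N = m g sin θ + μ_s (m g cos θ + P sin θ).
Solving, P (cos θ − μ_s sin θ) = m g (sin θ + μ_s cos θ), so P = 119×9.81×(sin 35° + 0.36 cos 35°)/(cos 35° − 0.36 sin 35°) = 1170×0.8685/0.6127 = 1650 N.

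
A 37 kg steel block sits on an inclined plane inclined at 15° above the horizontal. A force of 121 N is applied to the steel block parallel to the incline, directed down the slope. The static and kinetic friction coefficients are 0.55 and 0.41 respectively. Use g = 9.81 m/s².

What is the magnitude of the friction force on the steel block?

f ≈ 144 N (up the incline)

Perpendicular to the surface, N = m g cos θ = 37·9.81·cos 15° = 350.6 N.
Parallel to the incline, ΣF = 0 gives f = m g sin θ + P = 93.94 + 121 = 214.9 N (up-slope positive).
The static-friction ceiling is μ_s N = 0.55 × 350.6 = 192.8 N.
Since |214.9| > 192.8 N, static friction cannot hold it; the steel block slides down the incline and kinetic friction applies: f = μ_k N = 0.41 × 350.6 = 144 N.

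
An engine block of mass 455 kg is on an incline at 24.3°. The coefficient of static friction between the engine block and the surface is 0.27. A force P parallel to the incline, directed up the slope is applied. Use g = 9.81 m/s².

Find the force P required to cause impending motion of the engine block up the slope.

P ≈ 2940 N

At impending motion up the slope, friction acts down-slope at its limit: f = μ_s N.
P is parallel to the surface, so N = m g cos θ = 4070 N.
Along the incline: P = m g sin θ + μ_s N = 1840 + 0.27×4070 = 2940 N.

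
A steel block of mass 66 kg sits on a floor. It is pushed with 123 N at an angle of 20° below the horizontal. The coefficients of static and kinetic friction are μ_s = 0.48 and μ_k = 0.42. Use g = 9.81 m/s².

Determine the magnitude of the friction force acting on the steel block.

f ≈ 116 N

N = m g + P sin α = 647.5 + 123×sin 20° = 689.5 N.
Horizontally, friction must balance P cos α = 115.6 N.
μ_s N = 0.48 × 689.5 = 331 N.
Since 115.6 N does not exceed the limit, the steel block stays at rest and f = 116 N.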